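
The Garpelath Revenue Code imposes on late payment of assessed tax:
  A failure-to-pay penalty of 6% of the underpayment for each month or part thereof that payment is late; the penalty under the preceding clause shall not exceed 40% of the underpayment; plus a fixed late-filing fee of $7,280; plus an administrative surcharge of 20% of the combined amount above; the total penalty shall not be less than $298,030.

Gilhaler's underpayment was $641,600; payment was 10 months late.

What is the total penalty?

$316,704

Accrued rate: 6% × 10 = 60%, capped at 40% → 40%
Failure-to-pay penalty: 40% of $641,600 = $256,640
Penalty before surcharge: $256,640 + $7,280 = $263,920
Administrative surcharge: 20% of $263,920 = $52,784
Total penalty: $263,920 + $52,784 = $316,704
Minimum $298,030: $316,704 meets the minimum, no increase.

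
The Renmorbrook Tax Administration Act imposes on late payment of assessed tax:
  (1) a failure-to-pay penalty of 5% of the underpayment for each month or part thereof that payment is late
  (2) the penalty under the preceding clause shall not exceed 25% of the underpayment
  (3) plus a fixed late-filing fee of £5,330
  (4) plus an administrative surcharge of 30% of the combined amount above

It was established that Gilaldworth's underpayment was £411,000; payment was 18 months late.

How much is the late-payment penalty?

Accrued rate: 5% × 18 = 90%, capped at 25% → 25%
Failure-to-pay penalty: 25% of £411,000 = £102,750
Penalty before surcharge: £102,750 + £5,330 = £108,080
Administrative surcharge: 30% of £108,080 = £32,424
Total penalty: £108,080 + £32,424 = £140,504

£140,504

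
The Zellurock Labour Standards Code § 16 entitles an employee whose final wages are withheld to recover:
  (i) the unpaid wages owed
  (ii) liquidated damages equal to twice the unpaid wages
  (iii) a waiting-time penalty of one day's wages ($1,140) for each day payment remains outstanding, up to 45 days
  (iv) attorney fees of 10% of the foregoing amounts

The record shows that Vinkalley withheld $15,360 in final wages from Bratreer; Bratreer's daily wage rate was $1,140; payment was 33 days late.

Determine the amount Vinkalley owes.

Doubled: 2 × $15,360 = $30,720
Penalty days: min(33, 45) = 33
Waiting-time penalty: 33 × $1,140 = $37,620
Subtotal: $15,360 + $30,720 + $37,620 = $83,700
Attorney fees: 10% of $83,700 = $8,370
Total award: $83,700 + $8,370 = $92,070

$92,070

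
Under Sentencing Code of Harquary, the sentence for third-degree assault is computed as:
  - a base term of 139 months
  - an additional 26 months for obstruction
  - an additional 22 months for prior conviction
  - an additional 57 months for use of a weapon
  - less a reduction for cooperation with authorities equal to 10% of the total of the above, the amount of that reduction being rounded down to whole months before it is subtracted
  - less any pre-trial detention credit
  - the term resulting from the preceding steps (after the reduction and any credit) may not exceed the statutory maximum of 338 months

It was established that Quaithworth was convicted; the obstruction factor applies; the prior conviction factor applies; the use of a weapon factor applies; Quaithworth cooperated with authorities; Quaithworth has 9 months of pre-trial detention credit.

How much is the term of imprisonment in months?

Obstruction enhancement: +26 months
Prior conviction enhancement: +22 months
Use of a weapon enhancement: +57 months
Adjusted term: 139 months + 26 months + 22 months + 57 months = 244 months
Cooperation with authorities reduction: 10% of 244 months = 24 months (rounded down)
After reduction: 244 − 24 = 220 months
Less pre-trial detention credit: 220 months − 9 months = 211 months
Cap at 338 months: 211 months is within the cap, no reduction.

Sentence: 211 months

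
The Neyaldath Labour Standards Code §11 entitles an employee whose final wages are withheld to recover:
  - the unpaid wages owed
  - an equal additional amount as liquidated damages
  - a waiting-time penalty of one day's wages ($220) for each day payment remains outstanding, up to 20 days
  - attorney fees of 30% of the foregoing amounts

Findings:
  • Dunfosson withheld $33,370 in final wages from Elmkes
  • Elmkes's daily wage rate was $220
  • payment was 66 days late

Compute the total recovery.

Total award: $92,482

Liquidated damages (equal amount): $33,370
Penalty days: min(66, 20) = 20
Waiting-time penalty: 20 × $220 = $4,400
Subtotal: $33,370 + $33,370 + $4,400 = $71,140
Attorney fees: 30% of $71,140 = $21,342
Total award: $71,140 + $21,342 = $92,482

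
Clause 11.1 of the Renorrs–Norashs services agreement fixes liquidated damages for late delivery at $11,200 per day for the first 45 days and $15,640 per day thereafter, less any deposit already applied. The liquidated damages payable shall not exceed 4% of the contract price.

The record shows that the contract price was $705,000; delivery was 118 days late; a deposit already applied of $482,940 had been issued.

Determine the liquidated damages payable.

$28,200

First 45 days: 45 × $11,200 = $504,000
Remaining days: (118 − 45) × $15,640 = $1,141,720
Accrued per-day damages: $504,000 + $1,141,720 = $1,645,720
Less deposit already applied: $1,645,720 − $482,940 = $1,162,780
Cap: 4% of $705,000 = $28,200
Cap at $28,200: $1,162,780 exceeds the cap → $28,200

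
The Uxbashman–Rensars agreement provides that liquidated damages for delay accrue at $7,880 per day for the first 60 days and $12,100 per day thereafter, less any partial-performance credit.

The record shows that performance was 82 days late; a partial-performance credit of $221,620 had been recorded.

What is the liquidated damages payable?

First 60 days: 60 × $7,880 = $472,800
Remaining days: (82 − 60) × $12,100 = $266,200
Accrued per-day damages: $472,800 + $266,200 = $739,000
Less partial-performance credit: $739,000 − $221,620 = $517,380

$517,380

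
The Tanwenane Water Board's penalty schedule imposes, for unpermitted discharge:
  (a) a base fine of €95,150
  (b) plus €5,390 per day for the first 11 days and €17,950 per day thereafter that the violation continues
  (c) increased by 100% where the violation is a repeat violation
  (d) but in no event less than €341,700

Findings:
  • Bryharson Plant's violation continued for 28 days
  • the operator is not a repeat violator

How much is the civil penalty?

€459,590

First 11 days: 11 × €5,390 = €59,290
Remaining days: (28 − 11) × €17,950 = €305,150
Per-day component: €59,290 + €305,150 = €364,440
Base plus per-day: €95,150 + €364,440 = €459,590
The operator is not a repeat violator: no 100% increase.
Minimum €341,700: €459,590 meets the minimum, no increase.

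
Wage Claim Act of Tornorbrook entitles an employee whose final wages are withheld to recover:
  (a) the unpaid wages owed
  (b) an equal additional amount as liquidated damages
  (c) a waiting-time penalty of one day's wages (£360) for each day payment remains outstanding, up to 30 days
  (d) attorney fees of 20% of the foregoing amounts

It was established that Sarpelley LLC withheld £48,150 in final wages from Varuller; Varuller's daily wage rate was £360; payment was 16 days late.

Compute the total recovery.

Total award: £122,472

Liquidated damages (equal amount): £48,150
Penalty days: min(16, 30) = 16
Waiting-time penalty: 16 × £360 = £5,760
Subtotal: £48,150 + £48,150 + £5,760 = £102,060
Attorney fees: 20% of £102,060 = £20,412
Total award: £102,060 + £20,412 = £122,472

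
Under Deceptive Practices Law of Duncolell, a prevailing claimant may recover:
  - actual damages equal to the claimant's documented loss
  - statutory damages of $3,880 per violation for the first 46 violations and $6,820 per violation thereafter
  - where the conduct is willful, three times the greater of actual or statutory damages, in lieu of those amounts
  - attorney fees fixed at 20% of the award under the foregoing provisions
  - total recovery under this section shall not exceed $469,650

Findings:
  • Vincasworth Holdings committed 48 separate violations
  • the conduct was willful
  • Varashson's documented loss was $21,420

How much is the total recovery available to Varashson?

First 46 violations: 46 × $3,880 = $178,480
Remaining violations: (48 − 46) × $6,820 = $13,640
Statutory damages: $178,480 + $13,640 = $192,120
Greater of actual damages ($21,420) or statutory damages ($192,120): $192,120
Trebled: 3 × $192,120 = $576,360
Attorney fees: 20% of $576,360 = $115,272
Total before cap: $576,360 + $115,272 = $691,632
Cap at $469,650: $691,632 exceeds the cap → $469,650

$469,650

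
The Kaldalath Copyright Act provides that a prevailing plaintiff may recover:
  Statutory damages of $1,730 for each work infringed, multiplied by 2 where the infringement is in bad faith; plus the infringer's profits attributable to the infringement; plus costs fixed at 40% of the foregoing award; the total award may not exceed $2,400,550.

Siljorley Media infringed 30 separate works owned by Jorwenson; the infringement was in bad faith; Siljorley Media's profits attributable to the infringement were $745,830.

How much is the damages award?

Statutory damages: 30 × $1,730 = $51,900
Doubled: 2 × $51,900 = $103,800
Combined award: $103,800 + $745,830 = $849,630
Costs: 40% of $849,630 = $339,852
Award plus costs: $849,630 + $339,852 = $1,189,482
Cap at $2,400,550: $1,189,482 is within the cap, no reduction.

Award: $1,189,482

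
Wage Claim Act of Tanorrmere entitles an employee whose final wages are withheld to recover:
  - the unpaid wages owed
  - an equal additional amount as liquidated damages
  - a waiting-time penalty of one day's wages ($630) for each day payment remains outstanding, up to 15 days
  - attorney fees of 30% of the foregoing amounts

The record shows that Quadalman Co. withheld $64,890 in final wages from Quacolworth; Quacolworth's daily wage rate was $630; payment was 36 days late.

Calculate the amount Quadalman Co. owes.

Total award: $180,999

Liquidated damages (equal amount): $64,890
Penalty days: min(36, 15) = 15
Waiting-time penalty: 15 × $630 = $9,450
Subtotal: $64,890 + $64,890 + $9,450 = $139,230
Attorney fees: 30% of $139,230 = $41,769
Total award: $139,230 + $41,769 = $180,999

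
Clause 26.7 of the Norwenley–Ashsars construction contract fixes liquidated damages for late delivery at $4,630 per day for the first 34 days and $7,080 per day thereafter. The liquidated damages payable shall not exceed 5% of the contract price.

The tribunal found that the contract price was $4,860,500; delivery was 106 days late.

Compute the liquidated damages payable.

$243,025

First 34 days: 34 × $4,630 = $157,420
Remaining days: (106 − 34) × $7,080 = $509,760
Accrued per-day damages: $157,420 + $509,760 = $667,180
Cap: 5% of $4,860,500 = $243,025
Cap at $243,025: $667,180 exceeds the cap → $243,025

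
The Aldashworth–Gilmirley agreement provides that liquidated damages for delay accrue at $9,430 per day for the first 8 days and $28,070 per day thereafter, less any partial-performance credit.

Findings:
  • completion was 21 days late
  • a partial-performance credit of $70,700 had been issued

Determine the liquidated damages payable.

First 8 days: 8 × $9,430 = $75,440
Remaining days: (21 − 8) × $28,070 = $364,910
Accrued per-day damages: $75,440 + $364,910 = $440,350
Less partial-performance credit: $440,350 − $70,700 = $369,650

$369,650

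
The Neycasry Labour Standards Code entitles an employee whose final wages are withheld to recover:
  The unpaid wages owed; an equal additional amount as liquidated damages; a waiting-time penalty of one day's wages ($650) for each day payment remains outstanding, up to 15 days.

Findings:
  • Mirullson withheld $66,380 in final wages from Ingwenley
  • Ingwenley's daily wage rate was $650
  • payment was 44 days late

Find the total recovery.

Total award: $142,510

Liquidated damages (equal amount): $66,380
Penalty days: min(44, 15) = 15
Waiting-time penalty: 15 × $650 = $9,750
Total award: $66,380 + $66,380 + $9,750 = $142,510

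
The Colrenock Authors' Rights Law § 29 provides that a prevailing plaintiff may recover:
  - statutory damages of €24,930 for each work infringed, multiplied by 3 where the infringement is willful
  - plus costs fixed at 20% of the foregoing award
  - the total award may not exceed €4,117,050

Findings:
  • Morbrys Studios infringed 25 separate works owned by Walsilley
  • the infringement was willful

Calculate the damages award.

Statutory damages: 25 × €24,930 = €623,250
Trebled: 3 × €623,250 = €1,869,750
Costs: 20% of €1,869,750 = €373,950
Award plus costs: €1,869,750 + €373,950 = €2,243,700
Cap at €4,117,050: €2,243,700 is within the cap, no reduction.

€2,243,700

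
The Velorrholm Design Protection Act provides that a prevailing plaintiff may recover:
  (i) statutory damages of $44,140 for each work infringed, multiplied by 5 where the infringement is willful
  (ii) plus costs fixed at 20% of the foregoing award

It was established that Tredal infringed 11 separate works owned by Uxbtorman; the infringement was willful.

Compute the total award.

$2,913,240

Statutory damages: 11 × $44,140 = $485,540
Multiplied by 5: 5 × $485,540 = $2,427,700
Costs: 20% of $2,427,700 = $485,540
Award plus costs: $2,427,700 + $485,540 = $2,913,240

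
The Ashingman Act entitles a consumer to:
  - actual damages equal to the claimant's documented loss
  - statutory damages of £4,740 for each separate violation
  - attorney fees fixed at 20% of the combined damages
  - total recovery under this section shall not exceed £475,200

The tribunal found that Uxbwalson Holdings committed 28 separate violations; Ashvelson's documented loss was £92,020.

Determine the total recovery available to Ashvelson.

£269,688

Statutory damages: 28 × £4,740 = £132,720
Combined damages: £92,020 + £132,720 = £224,740
Attorney fees: 20% of £224,740 = £44,948
Total before cap: £224,740 + £44,948 = £269,688
Cap at £475,200: £269,688 is within the cap, no reduction.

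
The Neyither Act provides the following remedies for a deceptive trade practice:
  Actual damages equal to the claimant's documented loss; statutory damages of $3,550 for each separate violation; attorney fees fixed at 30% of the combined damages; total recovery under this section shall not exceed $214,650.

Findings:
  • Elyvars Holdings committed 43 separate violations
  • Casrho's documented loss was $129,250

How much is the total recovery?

Total recovery: $214,650

Statutory damages: 43 × $3,550 = $152,650
Combined damages: $129,250 + $152,650 = $281,900
Attorney fees: 30% of $281,900 = $84,570
Total before cap: $281,900 + $84,570 = $366,470
Cap at $214,650: $366,470 exceeds the cap → $214,650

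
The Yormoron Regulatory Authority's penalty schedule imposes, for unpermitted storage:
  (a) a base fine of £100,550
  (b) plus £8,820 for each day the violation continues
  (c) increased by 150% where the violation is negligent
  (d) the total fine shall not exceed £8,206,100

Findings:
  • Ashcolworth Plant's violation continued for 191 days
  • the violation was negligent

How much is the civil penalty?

Per-day component: 191 × £8,820 = £1,684,620
Base plus per-day: £100,550 + £1,684,620 = £1,785,170
Enhancement: 150% of £1,785,170 = £2,677,755
Enhanced fine: £1,785,170 + £2,677,755 = £4,462,925
Cap at £8,206,100: £4,462,925 is within the cap, no reduction.

£4,462,925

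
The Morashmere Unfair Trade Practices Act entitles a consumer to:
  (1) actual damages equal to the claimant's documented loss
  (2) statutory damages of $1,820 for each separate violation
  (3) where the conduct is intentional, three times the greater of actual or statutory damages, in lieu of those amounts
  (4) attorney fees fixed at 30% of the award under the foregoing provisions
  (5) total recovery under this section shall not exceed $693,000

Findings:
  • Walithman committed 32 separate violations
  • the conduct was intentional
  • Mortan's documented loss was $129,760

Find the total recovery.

$506,064

Statutory damages: 32 × $1,820 = $58,240
Greater of actual damages ($129,760) or statutory damages ($58,240): $129,760
Trebled: 3 × $129,760 = $389,280
Attorney fees: 30% of $389,280 = $116,784
Total before cap: $389,280 + $116,784 = $506,064
Cap at $693,000: $506,064 is within the cap, no reduction.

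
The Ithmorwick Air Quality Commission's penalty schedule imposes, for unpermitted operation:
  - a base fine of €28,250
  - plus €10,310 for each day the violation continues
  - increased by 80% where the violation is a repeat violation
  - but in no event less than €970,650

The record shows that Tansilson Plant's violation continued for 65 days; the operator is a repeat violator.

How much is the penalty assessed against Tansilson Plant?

Per-day component: 65 × €10,310 = €670,150
Base plus per-day: €28,250 + €670,150 = €698,400
Enhancement: 80% of €698,400 = €558,720
Enhanced fine: €698,400 + €558,720 = €1,257,120
Minimum €970,650: €1,257,120 meets the minimum, no increase.

Civil penalty: €1,257,120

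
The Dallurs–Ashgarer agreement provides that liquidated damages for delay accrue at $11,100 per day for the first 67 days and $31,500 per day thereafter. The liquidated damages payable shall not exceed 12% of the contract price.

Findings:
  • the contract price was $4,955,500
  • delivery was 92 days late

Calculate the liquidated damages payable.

$594,660

First 67 days: 67 × $11,100 = $743,700
Remaining days: (92 − 67) × $31,500 = $787,500
Accrued per-day damages: $743,700 + $787,500 = $1,531,200
Cap: 12% of $4,955,500 = $594,660
Cap at $594,660: $1,531,200 exceeds the cap → $594,660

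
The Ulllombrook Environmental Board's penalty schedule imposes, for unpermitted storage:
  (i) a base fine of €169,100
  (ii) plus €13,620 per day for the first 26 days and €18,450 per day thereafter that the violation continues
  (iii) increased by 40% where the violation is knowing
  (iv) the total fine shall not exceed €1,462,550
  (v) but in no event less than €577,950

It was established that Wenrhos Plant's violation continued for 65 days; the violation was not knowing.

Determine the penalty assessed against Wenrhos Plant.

First 26 days: 26 × €13,620 = €354,120
Remaining days: (65 − 26) × €18,450 = €719,550
Per-day component: €354,120 + €719,550 = €1,073,670
Base plus per-day: €169,100 + €1,073,670 = €1,242,770
The violation was not knowing: no 40% increase.
Cap at €1,462,550: €1,242,770 is within the cap, no reduction.
Minimum €577,950: €1,242,770 meets the minimum, no increase.

€1,242,770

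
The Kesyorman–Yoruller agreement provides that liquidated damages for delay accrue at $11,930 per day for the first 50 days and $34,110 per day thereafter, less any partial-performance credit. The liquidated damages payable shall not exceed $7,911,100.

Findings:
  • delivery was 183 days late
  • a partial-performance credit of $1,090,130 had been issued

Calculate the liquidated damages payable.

First 50 days: 50 × $11,930 = $596,500
Remaining days: (183 − 50) × $34,110 = $4,536,630
Accrued per-day damages: $596,500 + $4,536,630 = $5,133,130
Less partial-performance credit: $5,133,130 − $1,090,130 = $4,043,000
Cap at $7,911,100: $4,043,000 is within the cap, no reduction.

$4,043,000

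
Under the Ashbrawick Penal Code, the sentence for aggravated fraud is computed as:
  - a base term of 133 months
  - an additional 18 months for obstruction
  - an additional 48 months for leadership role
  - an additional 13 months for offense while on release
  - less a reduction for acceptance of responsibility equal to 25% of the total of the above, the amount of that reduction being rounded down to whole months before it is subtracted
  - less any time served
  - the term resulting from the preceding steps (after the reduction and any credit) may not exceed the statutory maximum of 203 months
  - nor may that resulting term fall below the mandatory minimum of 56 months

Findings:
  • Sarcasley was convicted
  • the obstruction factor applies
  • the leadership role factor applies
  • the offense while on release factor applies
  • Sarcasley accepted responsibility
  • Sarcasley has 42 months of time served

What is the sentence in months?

Sentence: 117 months

Obstruction enhancement: +18 months
Leadership role enhancement: +48 months
Offense while on release enhancement: +13 months
Adjusted term: 133 months + 18 months + 48 months + 13 months = 212 months
Acceptance of responsibility reduction: 25% of 212 months = 53 months (rounded down)
After reduction: 212 − 53 = 159 months
Less time served: 159 months − 42 months = 117 months
Cap at 203 months: 117 months is within the cap, no reduction.
Minimum 56 months: 117 months meets the minimum, no increase.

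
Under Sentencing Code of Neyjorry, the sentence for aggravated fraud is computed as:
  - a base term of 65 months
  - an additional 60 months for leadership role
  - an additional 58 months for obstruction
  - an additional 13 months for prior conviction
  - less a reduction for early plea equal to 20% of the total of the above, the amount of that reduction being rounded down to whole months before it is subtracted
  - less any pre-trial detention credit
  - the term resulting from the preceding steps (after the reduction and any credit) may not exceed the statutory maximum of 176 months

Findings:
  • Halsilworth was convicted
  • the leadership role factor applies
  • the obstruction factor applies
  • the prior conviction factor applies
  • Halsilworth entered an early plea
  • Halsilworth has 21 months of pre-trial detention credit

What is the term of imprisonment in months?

Leadership role enhancement: +60 months
Obstruction enhancement: +58 months
Prior conviction enhancement: +13 months
Adjusted term: 65 months + 60 months + 58 months + 13 months = 196 months
Early plea reduction: 20% of 196 months = 39 months (rounded down)
After reduction: 196 − 39 = 157 months
Less pre-trial detention credit: 157 months − 21 months = 136 months
Cap at 176 months: 136 months is within the cap, no reduction.

136 months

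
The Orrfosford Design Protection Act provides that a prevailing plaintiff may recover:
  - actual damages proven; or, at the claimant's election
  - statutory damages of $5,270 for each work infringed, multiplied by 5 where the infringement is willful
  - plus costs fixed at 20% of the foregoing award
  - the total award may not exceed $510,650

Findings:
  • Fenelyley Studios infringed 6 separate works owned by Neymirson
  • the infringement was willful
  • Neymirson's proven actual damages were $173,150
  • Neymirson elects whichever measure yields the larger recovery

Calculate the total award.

Statutory damages: 6 × $5,270 = $31,620
Multiplied by 5: 5 × $31,620 = $158,100
Greater of actual damages ($173,150) or enhanced statutory damages ($158,100): $173,150
Costs: 20% of $173,150 = $34,630
Award plus costs: $173,150 + $34,630 = $207,780
Cap at $510,650: $207,780 is within the cap, no reduction.

$207,780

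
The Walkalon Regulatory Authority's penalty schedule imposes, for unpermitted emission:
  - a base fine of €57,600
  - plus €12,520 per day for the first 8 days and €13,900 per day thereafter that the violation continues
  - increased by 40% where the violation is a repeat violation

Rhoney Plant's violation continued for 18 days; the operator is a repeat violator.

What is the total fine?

€415,464

First 8 days: 8 × €12,520 = €100,160
Remaining days: (18 − 8) × €13,900 = €139,000
Per-day component: €100,160 + €139,000 = €239,160
Base plus per-day: €57,600 + €239,160 = €296,760
Enhancement: 40% of €296,760 = €118,704
Enhanced fine: €296,760 + €118,704 = €415,464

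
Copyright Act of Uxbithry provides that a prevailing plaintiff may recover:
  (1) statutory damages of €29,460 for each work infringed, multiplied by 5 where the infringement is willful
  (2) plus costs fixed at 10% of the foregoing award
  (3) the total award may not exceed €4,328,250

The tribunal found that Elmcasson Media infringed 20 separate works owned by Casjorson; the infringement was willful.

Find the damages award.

Statutory damages: 20 × €29,460 = €589,200
Multiplied by 5: 5 × €589,200 = €2,946,000
Costs: 10% of €2,946,000 = €294,600
Award plus costs: €2,946,000 + €294,600 = €3,240,600
Cap at €4,328,250: €3,240,600 is within the cap, no reduction.

€3,240,600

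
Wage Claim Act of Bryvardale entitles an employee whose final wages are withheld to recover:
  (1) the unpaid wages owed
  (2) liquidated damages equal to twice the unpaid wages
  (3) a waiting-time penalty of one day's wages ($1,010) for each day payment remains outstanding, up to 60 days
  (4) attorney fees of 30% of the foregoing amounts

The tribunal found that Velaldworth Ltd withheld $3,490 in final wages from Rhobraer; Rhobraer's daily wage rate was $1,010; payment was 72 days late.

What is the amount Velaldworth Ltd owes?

$92,391

Doubled: 2 × $3,490 = $6,980
Penalty days: min(72, 60) = 60
Waiting-time penalty: 60 × $1,010 = $60,600
Subtotal: $3,490 + $6,980 + $60,600 = $71,070
Attorney fees: 30% of $71,070 = $21,321
Total award: $71,070 + $21,321 = $92,391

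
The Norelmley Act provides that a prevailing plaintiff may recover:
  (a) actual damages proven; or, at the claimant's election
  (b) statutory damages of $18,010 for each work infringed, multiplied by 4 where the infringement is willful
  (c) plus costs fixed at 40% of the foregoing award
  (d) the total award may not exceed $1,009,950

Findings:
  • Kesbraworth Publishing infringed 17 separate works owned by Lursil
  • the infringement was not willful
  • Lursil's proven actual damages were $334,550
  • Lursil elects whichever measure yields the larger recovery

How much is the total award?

Statutory damages: 17 × $18,010 = $306,170
Infringement not willful: no ×4 enhancement.
Greater of actual damages ($334,550) or statutory damages ($306,170): $334,550
Costs: 40% of $334,550 = $133,820
Award plus costs: $334,550 + $133,820 = $468,370
Cap at $1,009,950: $468,370 is within the cap, no reduction.

$468,370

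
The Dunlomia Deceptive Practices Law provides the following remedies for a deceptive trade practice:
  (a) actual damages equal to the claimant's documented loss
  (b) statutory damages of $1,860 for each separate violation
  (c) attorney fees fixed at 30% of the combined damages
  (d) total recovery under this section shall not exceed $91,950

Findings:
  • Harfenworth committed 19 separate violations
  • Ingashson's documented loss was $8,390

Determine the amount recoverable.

$56,849

Statutory damages: 19 × $1,860 = $35,340
Combined damages: $8,390 + $35,340 = $43,730
Attorney fees: 30% of $43,730 = $13,119
Total before cap: $43,730 + $13,119 = $56,849
Cap at $91,950: $56,849 is within the cap, no reduction.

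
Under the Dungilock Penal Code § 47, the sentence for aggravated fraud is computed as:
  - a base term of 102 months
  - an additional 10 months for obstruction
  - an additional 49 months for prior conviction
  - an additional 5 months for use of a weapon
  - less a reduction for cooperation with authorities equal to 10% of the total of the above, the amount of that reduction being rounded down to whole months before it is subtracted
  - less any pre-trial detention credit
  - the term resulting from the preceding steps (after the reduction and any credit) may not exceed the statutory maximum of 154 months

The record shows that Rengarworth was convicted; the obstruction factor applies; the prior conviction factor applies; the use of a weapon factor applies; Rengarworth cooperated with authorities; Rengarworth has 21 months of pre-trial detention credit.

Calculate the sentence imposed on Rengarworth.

Obstruction enhancement: +10 months
Prior conviction enhancement: +49 months
Use of a weapon enhancement: +5 months
Adjusted term: 102 months + 10 months + 49 months + 5 months = 166 months
Cooperation with authorities reduction: 10% of 166 months = 16 months (rounded down)
After reduction: 166 − 16 = 150 months
Less pre-trial detention credit: 150 months − 21 months = 129 months
Cap at 154 months: 129 months is within the cap, no reduction.

129 months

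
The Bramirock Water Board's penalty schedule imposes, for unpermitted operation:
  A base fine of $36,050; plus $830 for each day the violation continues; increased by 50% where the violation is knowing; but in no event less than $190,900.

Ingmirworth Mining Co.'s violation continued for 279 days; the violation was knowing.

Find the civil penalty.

Per-day component: 279 × $830 = $231,570
Base plus per-day: $36,050 + $231,570 = $267,620
Enhancement: 50% of $267,620 = $133,810
Enhanced fine: $267,620 + $133,810 = $401,430
Minimum $190,900: $401,430 meets the minimum, no increase.

$401,430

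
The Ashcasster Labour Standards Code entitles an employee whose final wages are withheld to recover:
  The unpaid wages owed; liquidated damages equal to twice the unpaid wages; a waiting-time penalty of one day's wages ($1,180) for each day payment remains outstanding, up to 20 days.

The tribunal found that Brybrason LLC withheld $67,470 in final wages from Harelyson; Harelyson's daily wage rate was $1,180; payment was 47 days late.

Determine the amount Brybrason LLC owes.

$226,010

Doubled: 2 × $67,470 = $134,940
Penalty days: min(47, 20) = 20
Waiting-time penalty: 20 × $1,180 = $23,600
Total award: $67,470 + $134,940 + $23,600 = $226,010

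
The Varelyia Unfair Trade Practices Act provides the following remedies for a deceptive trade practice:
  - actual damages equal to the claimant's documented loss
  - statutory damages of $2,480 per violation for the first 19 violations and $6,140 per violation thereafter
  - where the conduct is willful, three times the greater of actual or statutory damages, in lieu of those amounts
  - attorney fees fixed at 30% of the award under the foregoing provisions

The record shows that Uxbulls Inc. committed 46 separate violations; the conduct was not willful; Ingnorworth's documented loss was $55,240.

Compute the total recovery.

First 19 violations: 19 × $2,480 = $47,120
Remaining violations: (46 − 19) × $6,140 = $165,780
Statutory damages: $47,120 + $165,780 = $212,900
Conduct not willful: the in-lieu enhancement does not apply.
Actual plus statutory damages: $55,240 + $212,900 = $268,140
Attorney fees: 30% of $268,140 = $80,442
Total recovery: $268,140 + $80,442 = $348,582

$348,582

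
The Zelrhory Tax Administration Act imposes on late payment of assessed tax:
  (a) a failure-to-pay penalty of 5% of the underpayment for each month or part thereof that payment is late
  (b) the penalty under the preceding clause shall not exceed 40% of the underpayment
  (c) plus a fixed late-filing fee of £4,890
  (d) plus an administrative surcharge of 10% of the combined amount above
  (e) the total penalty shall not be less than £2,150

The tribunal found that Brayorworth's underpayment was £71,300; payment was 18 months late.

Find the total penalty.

£36,751

Accrued rate: 5% × 18 = 90%, capped at 40% → 40%
Failure-to-pay penalty: 40% of £71,300 = £28,520
Penalty before surcharge: £28,520 + £4,890 = £33,410
Administrative surcharge: 10% of £33,410 = £3,341
Total penalty: £33,410 + £3,341 = £36,751
Minimum £2,150: £36,751 meets the minimum, no increase.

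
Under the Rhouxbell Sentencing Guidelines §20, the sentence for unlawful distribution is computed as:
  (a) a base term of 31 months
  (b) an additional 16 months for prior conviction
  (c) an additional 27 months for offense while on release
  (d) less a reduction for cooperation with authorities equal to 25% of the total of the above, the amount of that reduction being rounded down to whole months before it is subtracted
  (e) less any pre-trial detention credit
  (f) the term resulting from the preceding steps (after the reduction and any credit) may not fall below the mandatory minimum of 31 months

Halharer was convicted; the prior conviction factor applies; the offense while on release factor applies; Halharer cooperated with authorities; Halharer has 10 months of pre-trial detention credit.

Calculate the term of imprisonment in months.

Prior conviction enhancement: +16 months
Offense while on release enhancement: +27 months
Adjusted term: 31 months + 16 months + 27 months = 74 months
Cooperation with authorities reduction: 25% of 74 months = 18 months (rounded down)
After reduction: 74 − 18 = 56 months
Less pre-trial detention credit: 56 months − 10 months = 46 months
Minimum 31 months: 46 months meets the minimum, no increase.

46 months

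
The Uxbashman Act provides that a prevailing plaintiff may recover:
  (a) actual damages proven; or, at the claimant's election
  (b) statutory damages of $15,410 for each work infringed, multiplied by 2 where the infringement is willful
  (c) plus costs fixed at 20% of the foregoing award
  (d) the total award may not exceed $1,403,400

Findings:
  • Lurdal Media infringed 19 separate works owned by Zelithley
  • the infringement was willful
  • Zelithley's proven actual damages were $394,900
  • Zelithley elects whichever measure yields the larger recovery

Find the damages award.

$702,696

Statutory damages: 19 × $15,410 = $292,790
Doubled: 2 × $292,790 = $585,580
Greater of actual damages ($394,900) or enhanced statutory damages ($585,580): $585,580
Costs: 20% of $585,580 = $117,116
Award plus costs: $585,580 + $117,116 = $702,696
Cap at $1,403,400: $702,696 is within the cap, no reduction.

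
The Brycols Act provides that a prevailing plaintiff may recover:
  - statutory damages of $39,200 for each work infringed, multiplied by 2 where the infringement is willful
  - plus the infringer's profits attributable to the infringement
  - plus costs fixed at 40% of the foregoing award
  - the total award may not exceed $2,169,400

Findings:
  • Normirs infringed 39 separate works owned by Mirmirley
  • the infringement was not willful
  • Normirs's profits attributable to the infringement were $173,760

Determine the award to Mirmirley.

Statutory damages: 39 × $39,200 = $1,528,800
Infringement not willful: no ×2 enhancement.
Combined award: $1,528,800 + $173,760 = $1,702,560
Costs: 40% of $1,702,560 = $681,024
Award plus costs: $1,702,560 + $681,024 = $2,383,584
Cap at $2,169,400: $2,383,584 exceeds the cap → $2,169,400

$2,169,400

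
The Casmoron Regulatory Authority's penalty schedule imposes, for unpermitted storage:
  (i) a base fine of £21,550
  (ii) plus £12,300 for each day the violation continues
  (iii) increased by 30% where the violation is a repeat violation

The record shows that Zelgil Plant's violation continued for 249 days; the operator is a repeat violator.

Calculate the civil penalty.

£4,009,525

Per-day component: 249 × £12,300 = £3,062,700
Base plus per-day: £21,550 + £3,062,700 = £3,084,250
Enhancement: 30% of £3,084,250 = £925,275
Enhanced fine: £3,084,250 + £925,275 = £4,009,525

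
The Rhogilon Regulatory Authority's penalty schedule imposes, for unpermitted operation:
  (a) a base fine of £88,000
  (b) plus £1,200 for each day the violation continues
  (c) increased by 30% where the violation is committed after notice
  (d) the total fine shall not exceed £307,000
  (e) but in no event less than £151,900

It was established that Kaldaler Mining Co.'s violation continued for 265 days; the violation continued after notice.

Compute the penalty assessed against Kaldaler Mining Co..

£307,000

Per-day component: 265 × £1,200 = £318,000
Base plus per-day: £88,000 + £318,000 = £406,000
Enhancement: 30% of £406,000 = £121,800
Enhanced fine: £406,000 + £121,800 = £527,800
Cap at £307,000: £527,800 exceeds the cap → £307,000
Minimum £151,900: £307,000 meets the minimum, no increase.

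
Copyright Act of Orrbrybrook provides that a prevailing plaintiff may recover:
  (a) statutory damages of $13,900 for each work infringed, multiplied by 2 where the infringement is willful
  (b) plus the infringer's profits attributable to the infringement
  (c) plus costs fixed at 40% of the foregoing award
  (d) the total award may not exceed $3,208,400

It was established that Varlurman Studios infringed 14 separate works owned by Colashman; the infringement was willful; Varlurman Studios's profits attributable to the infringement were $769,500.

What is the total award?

Statutory damages: 14 × $13,900 = $194,600
Doubled: 2 × $194,600 = $389,200
Combined award: $389,200 + $769,500 = $1,158,700
Costs: 40% of $1,158,700 = $463,480
Award plus costs: $1,158,700 + $463,480 = $1,622,180
Cap at $3,208,400: $1,622,180 is within the cap, no reduction.

$1,622,180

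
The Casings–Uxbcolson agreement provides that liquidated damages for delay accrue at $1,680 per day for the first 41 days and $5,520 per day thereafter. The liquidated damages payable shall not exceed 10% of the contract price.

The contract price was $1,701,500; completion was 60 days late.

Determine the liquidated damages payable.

First 41 days: 41 × $1,680 = $68,880
Remaining days: (60 − 41) × $5,520 = $104,880
Accrued per-day damages: $68,880 + $104,880 = $173,760
Cap: 10% of $1,701,500 = $170,150
Cap at $170,150: $173,760 exceeds the cap → $170,150

$170,150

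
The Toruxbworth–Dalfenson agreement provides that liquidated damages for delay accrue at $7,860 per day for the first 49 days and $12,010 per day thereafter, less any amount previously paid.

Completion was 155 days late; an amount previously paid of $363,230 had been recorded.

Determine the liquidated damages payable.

First 49 days: 49 × $7,860 = $385,140
Remaining days: (155 − 49) × $12,010 = $1,273,060
Accrued per-day damages: $385,140 + $1,273,060 = $1,658,200
Less amount previously paid: $1,658,200 − $363,230 = $1,294,970

$1,294,970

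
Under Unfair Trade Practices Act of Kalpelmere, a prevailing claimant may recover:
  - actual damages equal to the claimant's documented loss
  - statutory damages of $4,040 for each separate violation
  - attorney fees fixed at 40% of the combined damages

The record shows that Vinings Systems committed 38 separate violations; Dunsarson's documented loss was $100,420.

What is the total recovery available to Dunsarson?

Statutory damages: 38 × $4,040 = $153,520
Combined damages: $100,420 + $153,520 = $253,940
Attorney fees: 40% of $253,940 = $101,576
Total recovery: $253,940 + $101,576 = $355,516

$355,516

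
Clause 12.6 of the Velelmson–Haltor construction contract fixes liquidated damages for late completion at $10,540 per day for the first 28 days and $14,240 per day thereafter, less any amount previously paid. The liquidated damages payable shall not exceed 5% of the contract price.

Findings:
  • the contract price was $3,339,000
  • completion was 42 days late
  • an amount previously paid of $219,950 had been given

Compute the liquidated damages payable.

$166,950

First 28 days: 28 × $10,540 = $295,120
Remaining days: (42 − 28) × $14,240 = $199,360
Accrued per-day damages: $295,120 + $199,360 = $494,480
Less amount previously paid: $494,480 − $219,950 = $274,530
Cap: 5% of $3,339,000 = $166,950
Cap at $166,950: $274,530 exceeds the cap → $166,950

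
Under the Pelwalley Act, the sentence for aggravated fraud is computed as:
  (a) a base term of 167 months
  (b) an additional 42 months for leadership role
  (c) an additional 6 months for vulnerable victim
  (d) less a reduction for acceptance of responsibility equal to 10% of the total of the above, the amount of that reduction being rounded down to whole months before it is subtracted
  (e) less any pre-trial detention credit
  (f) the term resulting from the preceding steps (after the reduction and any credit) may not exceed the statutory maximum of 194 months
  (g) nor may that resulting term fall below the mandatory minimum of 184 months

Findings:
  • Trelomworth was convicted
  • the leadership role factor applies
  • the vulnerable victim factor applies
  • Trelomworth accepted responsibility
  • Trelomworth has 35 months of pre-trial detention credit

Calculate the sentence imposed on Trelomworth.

Leadership role enhancement: +42 months
Vulnerable victim enhancement: +6 months
Adjusted term: 167 months + 42 months + 6 months = 215 months
Acceptance of responsibility reduction: 10% of 215 months = 21 months (rounded down)
After reduction: 215 − 21 = 194 months
Less pre-trial detention credit: 194 months − 35 months = 159 months
Cap at 194 months: 159 months is within the cap, no reduction.
Minimum 184 months: 159 months is below the minimum → 184 months

184 months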